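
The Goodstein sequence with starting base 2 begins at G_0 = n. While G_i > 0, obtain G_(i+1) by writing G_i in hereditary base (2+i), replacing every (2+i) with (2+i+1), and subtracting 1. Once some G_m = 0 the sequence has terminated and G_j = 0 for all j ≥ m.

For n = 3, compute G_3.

base 2: 3 = 2 + 1; at 3: 3 + 1 = 4; next = 3
base 3: 3 = 3; at 4: 4 = 4; next = 3
base 4: 3 = 3; at 5: 3 = 3; next = 2
base 5: 2 = 2; at 6: 2 = 2; next = 1

2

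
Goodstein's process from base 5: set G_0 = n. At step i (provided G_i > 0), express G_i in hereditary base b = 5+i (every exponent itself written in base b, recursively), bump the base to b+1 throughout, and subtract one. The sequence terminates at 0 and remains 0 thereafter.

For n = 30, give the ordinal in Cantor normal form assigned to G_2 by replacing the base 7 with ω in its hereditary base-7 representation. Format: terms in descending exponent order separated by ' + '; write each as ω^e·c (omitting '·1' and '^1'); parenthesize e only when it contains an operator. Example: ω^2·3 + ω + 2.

ω^2 + 4

i=0: 30 = 5^2 + 5 (b=5); 5→6: 6^2 + 6 = 42; 42−1 = 41
i=1: 41 = 6^2 + 5 (b=6); 6→7: 7^2 + 5 = 54; 54−1 = 53
i=2: 53 = 7^2 + 4 (b=7); 7→8: 8^2 + 4 = 68; 68−1 = 67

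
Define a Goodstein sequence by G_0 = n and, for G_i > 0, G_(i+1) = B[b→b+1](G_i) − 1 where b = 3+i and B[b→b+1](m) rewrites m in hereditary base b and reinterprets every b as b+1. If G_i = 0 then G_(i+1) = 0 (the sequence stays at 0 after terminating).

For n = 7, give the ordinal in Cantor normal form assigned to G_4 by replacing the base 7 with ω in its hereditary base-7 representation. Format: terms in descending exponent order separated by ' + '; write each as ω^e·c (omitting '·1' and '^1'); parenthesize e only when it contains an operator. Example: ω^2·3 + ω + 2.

G_0=7  [base 3] 2·3 + 1  →[3↦4]→  2·4 + 1 = 9  −1 ⇒ G_1=8
G_1=8  [base 4] 2·4  →[4↦5]→  2·5 = 10  −1 ⇒ G_2=9
G_2=9  [base 5] 5 + 4  →[5↦6]→  6 + 4 = 10  −1 ⇒ G_3=9
G_3=9  [base 6] 6 + 3  →[6↦7]→  7 + 3 = 10  −1 ⇒ G_4=9

ω + 2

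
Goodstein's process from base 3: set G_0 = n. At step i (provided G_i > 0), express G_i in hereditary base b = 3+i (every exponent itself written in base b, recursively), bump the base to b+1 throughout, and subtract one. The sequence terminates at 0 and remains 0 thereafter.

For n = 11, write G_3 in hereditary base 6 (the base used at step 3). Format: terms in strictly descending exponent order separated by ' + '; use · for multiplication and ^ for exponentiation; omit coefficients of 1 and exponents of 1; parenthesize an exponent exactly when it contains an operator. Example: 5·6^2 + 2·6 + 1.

G_0 = 11. HB_3(11) = 3^2 + 2. Bump = 18. G_1 = 17.
G_1 = 17. HB_4(17) = 4^2 + 1. Bump = 26. G_2 = 25.
G_2 = 25. HB_5(25) = 5^2. Bump = 36. G_3 = 35.
G_3 = 35. HB_6(35) = 5·6 + 5. Bump = 40. G_4 = 39.

5·6 + 5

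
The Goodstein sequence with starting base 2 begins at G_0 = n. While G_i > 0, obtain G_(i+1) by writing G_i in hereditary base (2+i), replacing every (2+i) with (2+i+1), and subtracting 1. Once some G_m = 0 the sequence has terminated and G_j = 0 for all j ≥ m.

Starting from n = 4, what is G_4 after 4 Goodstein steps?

step 0: 4 = 2^2; sub 3 for 2: 3^3; = 27; G_1 = 27−1 = 26
step 1: 26 = 2·3^2 + 2·3 + 2; sub 4 for 3: 2·4^2 + 2·4 + 2; = 42; G_2 = 42−1 = 41
step 2: 41 = 2·4^2 + 2·4 + 1; sub 5 for 4: 2·5^2 + 2·5 + 1; = 61; G_3 = 61−1 = 60
step 3: 60 = 2·5^2 + 2·5; sub 6 for 5: 2·6^2 + 2·6; = 84; G_4 = 84−1 = 83
step 4: 83 = 2·6^2 + 6 + 5; sub 7 for 6: 2·7^2 + 7 + 5; = 110; G_5 = 110−1 = 109

83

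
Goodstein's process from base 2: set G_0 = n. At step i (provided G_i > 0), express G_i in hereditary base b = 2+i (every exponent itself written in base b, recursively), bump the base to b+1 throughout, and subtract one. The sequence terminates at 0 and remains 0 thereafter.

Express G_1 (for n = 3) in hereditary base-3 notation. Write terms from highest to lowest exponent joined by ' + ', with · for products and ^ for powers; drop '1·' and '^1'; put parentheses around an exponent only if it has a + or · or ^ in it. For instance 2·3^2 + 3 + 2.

base 2: 3 = 2 + 1; at 3: 3 + 1 = 4; next = 3
base 3: 3 = 3; at 4: 4 = 4; next = 3

3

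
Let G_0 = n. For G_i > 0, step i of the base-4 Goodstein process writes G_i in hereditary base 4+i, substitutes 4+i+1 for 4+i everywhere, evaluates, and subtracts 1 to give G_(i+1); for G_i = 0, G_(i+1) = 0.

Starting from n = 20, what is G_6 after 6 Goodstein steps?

99

G_0 = 20. HB_4(20) = 4^2 + 4. Bump = 30. G_1 = 29.
G_1 = 29. HB_5(29) = 5^2 + 4. Bump = 40. G_2 = 39.
G_2 = 39. HB_6(39) = 6^2 + 3. Bump = 52. G_3 = 51.
G_3 = 51. HB_7(51) = 7^2 + 2. Bump = 66. G_4 = 65.
G_4 = 65. HB_8(65) = 8^2 + 1. Bump = 82. G_5 = 81.
G_5 = 81. HB_9(81) = 9^2. Bump = 100. G_6 = 99.
G_6 = 99. HB_10(99) = 9·10 + 9. Bump = 108. G_7 = 107.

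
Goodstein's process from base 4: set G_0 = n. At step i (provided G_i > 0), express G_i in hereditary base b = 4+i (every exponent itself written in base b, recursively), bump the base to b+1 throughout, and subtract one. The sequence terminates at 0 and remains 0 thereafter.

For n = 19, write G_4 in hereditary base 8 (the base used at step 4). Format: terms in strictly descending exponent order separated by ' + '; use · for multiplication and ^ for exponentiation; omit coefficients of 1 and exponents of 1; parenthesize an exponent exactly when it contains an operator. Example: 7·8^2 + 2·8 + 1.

7·8 + 7

G_0 = 19. HB_4(19) = 4^2 + 3. Bump = 28. G_1 = 27.
G_1 = 27. HB_5(27) = 5^2 + 2. Bump = 38. G_2 = 37.
G_2 = 37. HB_6(37) = 6^2 + 1. Bump = 50. G_3 = 49.
G_3 = 49. HB_7(49) = 7^2. Bump = 64. G_4 = 63.
G_4 = 63. HB_8(63) = 7·8 + 7. Bump = 70. G_5 = 69.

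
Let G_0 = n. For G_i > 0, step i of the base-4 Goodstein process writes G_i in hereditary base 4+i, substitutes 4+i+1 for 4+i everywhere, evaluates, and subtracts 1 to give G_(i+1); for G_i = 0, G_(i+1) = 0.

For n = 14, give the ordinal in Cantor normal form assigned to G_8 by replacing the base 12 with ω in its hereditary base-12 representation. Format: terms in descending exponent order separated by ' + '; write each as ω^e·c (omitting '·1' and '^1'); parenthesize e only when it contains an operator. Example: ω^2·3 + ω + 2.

G_0=14  [base 4] 3·4 + 2  →[4↦5]→  3·5 + 2 = 17  −1 ⇒ G_1=16
G_1=16  [base 5] 3·5 + 1  →[5↦6]→  3·6 + 1 = 19  −1 ⇒ G_2=18
G_2=18  [base 6] 3·6  →[6↦7]→  3·7 = 21  −1 ⇒ G_3=20
G_3=20  [base 7] 2·7 + 6  →[7↦8]→  2·8 + 6 = 22  −1 ⇒ G_4=21
G_4=21  [base 8] 2·8 + 5  →[8↦9]→  2·9 + 5 = 23  −1 ⇒ G_5=22
G_5=22  [base 9] 2·9 + 4  →[9↦10]→  2·10 + 4 = 24  −1 ⇒ G_6=23
G_6=23  [base 10] 2·10 + 3  →[10↦11]→  2·11 + 3 = 25  −1 ⇒ G_7=24
G_7=24  [base 11] 2·11 + 2  →[11↦12]→  2·12 + 2 = 26  −1 ⇒ G_8=25
G_8=25  [base 12] 2·12 + 1  →[12↦13]→  2·13 + 1 = 27  −1 ⇒ G_9=26

ω·2 + 1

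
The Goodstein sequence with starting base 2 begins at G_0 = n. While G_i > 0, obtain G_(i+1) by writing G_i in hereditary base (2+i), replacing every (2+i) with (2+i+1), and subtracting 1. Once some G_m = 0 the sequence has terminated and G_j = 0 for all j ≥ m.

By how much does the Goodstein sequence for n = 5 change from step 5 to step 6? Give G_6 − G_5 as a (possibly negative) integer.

base 2: 5 = 2^2 + 1; at 3: 3^3 + 1 = 28; next = 27
base 3: 27 = 3^3; at 4: 4^4 = 256; next = 255
base 4: 255 = 3·4^3 + 3·4^2 + 3·4 + 3; at 5: 3·5^3 + 3·5^2 + 3·5 + 3 = 468; next = 467
base 5: 467 = 3·5^3 + 3·5^2 + 3·5 + 2; at 6: 3·6^3 + 3·6^2 + 3·6 + 2 = 776; next = 775
base 6: 775 = 3·6^3 + 3·6^2 + 3·6 + 1; at 7: 3·7^3 + 3·7^2 + 3·7 + 1 = 1198; next = 1197
base 7: 1197 = 3·7^3 + 3·7^2 + 3·7; at 8: 3·8^3 + 3·8^2 + 3·8 = 1752; next = 1751

554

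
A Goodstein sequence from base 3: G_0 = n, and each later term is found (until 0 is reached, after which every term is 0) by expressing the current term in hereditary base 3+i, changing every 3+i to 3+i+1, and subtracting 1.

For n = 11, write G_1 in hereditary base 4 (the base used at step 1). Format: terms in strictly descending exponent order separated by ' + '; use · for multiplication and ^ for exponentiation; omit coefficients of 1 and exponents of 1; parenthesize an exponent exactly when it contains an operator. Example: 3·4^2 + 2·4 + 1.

4^2 + 1

11 —HB3→ 3^2 + 2 —bump→ 4^2 + 2 = 18 —(−1)→ 17
17 —HB4→ 4^2 + 1 —bump→ 5^2 + 1 = 26 —(−1)→ 25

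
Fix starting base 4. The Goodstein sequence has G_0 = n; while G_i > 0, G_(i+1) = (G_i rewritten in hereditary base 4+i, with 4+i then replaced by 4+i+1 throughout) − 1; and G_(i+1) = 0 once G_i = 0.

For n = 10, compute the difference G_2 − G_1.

1

[0] 10 ≡ 2·4 + 2 (base 4). Lift 5: 12. −1: 11.
[1] 11 ≡ 2·5 + 1 (base 5). Lift 6: 13. −1: 12.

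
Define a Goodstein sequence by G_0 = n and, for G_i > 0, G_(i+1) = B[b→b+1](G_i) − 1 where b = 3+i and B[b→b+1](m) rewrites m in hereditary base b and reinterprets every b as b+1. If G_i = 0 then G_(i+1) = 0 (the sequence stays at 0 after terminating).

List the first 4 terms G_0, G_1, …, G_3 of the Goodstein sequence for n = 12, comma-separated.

step 0: 12 = 3^2 + 3; sub 4 for 3: 4^2 + 4; = 20; G_1 = 20−1 = 19
step 1: 19 = 4^2 + 3; sub 5 for 4: 5^2 + 3; = 28; G_2 = 28−1 = 27
step 2: 27 = 5^2 + 2; sub 6 for 5: 6^2 + 2; = 38; G_3 = 38−1 = 37

12, 19, 27, 37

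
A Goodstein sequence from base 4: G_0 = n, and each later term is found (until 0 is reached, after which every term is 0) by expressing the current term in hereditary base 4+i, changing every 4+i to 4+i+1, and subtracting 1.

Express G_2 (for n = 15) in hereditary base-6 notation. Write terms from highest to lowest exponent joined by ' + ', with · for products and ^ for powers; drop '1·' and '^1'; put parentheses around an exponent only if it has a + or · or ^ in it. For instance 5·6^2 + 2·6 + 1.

(0) 15|_4 = 3·4 + 3 ↦ 3·5 + 3|_5 = 18 ⇒ 17
(1) 17|_5 = 3·5 + 2 ↦ 3·6 + 2|_6 = 20 ⇒ 19
(2) 19|_6 = 3·6 + 1 ↦ 3·7 + 1|_7 = 22 ⇒ 21

3·6 + 1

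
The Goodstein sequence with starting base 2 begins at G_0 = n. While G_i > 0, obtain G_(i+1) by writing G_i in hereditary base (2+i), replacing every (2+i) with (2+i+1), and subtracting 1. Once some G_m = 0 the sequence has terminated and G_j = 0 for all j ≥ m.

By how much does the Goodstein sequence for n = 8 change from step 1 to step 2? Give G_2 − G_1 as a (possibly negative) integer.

473

G_0=8  [base 2] 2^(2 + 1)  →[2↦3]→  3^(3 + 1) = 81  −1 ⇒ G_1=80
G_1=80  [base 3] 2·3^3 + 2·3^2 + 2·3 + 2  →[3↦4]→  2·4^4 + 2·4^2 + 2·4 + 2 = 554  −1 ⇒ G_2=553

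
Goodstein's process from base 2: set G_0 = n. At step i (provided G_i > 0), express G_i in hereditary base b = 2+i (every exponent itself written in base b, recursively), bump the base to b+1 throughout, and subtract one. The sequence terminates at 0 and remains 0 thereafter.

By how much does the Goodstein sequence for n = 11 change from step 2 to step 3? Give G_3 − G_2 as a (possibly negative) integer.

14600

G_0=11  [base 2] 2^(2 + 1) + 2 + 1  →[2↦3]→  3^(3 + 1) + 3 + 1 = 85  −1 ⇒ G_1=84
G_1=84  [base 3] 3^(3 + 1) + 3  →[3↦4]→  4^(4 + 1) + 4 = 1028  −1 ⇒ G_2=1027
G_2=1027  [base 4] 4^(4 + 1) + 3  →[4↦5]→  5^(5 + 1) + 3 = 15628  −1 ⇒ G_3=15627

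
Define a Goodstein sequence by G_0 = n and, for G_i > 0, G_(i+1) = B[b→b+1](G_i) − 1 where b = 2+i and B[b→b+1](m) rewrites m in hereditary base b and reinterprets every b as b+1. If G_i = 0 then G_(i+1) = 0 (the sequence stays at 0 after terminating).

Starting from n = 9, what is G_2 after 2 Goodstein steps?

1023

[0] 9 ≡ 2^(2 + 1) + 1 (base 2). Lift 3: 82. −1: 81.
[1] 81 ≡ 3^(3 + 1) (base 3). Lift 4: 1024. −1: 1023.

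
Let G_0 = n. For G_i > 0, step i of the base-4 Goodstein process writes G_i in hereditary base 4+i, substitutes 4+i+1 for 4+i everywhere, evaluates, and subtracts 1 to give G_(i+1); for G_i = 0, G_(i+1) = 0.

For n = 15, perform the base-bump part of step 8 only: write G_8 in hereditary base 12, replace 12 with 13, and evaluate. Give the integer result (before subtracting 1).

base 4: 15 = 3·4 + 3; at 5: 3·5 + 3 = 18; next = 17
base 5: 17 = 3·5 + 2; at 6: 3·6 + 2 = 20; next = 19
base 6: 19 = 3·6 + 1; at 7: 3·7 + 1 = 22; next = 21
base 7: 21 = 3·7; at 8: 3·8 = 24; next = 23
base 8: 23 = 2·8 + 7; at 9: 2·9 + 7 = 25; next = 24
base 9: 24 = 2·9 + 6; at 10: 2·10 + 6 = 26; next = 25
base 10: 25 = 2·10 + 5; at 11: 2·11 + 5 = 27; next = 26
base 11: 26 = 2·11 + 4; at 12: 2·12 + 4 = 28; next = 27
base 12: 27 = 2·12 + 3; at 13: 2·13 + 3 = 29; next = 28

29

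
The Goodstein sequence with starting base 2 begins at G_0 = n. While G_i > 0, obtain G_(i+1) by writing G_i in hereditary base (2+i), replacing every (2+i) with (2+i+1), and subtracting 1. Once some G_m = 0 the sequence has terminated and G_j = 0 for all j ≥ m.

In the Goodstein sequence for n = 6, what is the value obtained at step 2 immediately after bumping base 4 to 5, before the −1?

3126

G_0 = 6. HB_2(6) = 2^2 + 2. Bump = 30. G_1 = 29.
G_1 = 29. HB_3(29) = 3^3 + 2. Bump = 258. G_2 = 257.
G_2 = 257. HB_4(257) = 4^4 + 1. Bump = 3126. G_3 = 3125.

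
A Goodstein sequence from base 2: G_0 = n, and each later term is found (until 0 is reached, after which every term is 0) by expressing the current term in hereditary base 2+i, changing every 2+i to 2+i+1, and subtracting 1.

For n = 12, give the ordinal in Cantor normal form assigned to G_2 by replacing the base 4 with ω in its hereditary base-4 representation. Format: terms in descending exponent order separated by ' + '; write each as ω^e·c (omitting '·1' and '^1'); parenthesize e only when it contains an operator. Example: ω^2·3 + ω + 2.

(0) 12|_2 = 2^(2 + 1) + 2^2 ↦ 3^(3 + 1) + 3^3|_3 = 108 ⇒ 107
(1) 107|_3 = 3^(3 + 1) + 2·3^2 + 2·3 + 2 ↦ 4^(4 + 1) + 2·4^2 + 2·4 + 2|_4 = 1066 ⇒ 1065
(2) 1065|_4 = 4^(4 + 1) + 2·4^2 + 2·4 + 1 ↦ 5^(5 + 1) + 2·5^2 + 2·5 + 1|_5 = 15686 ⇒ 15685

ω^(ω + 1) + ω^2·2 + ω·2 + 1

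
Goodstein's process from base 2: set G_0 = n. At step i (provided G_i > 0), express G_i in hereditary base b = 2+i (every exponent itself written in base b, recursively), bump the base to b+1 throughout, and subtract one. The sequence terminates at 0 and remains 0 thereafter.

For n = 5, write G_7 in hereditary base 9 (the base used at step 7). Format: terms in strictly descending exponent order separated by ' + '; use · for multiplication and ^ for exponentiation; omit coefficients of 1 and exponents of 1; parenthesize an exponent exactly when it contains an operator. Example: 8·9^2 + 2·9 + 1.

3·9^3 + 3·9^2 + 2·9 + 6

[0] 5 ≡ 2^2 + 1 (base 2). Lift 3: 28. −1: 27.
[1] 27 ≡ 3^3 (base 3). Lift 4: 256. −1: 255.
[2] 255 ≡ 3·4^3 + 3·4^2 + 3·4 + 3 (base 4). Lift 5: 468. −1: 467.
[3] 467 ≡ 3·5^3 + 3·5^2 + 3·5 + 2 (base 5). Lift 6: 776. −1: 775.
[4] 775 ≡ 3·6^3 + 3·6^2 + 3·6 + 1 (base 6). Lift 7: 1198. −1: 1197.
[5] 1197 ≡ 3·7^3 + 3·7^2 + 3·7 (base 7). Lift 8: 1752. −1: 1751.
[6] 1751 ≡ 3·8^3 + 3·8^2 + 2·8 + 7 (base 8). Lift 9: 2455. −1: 2454.
[7] 2454 ≡ 3·9^3 + 3·9^2 + 2·9 + 6 (base 9). Lift 10: 3326. −1: 3325.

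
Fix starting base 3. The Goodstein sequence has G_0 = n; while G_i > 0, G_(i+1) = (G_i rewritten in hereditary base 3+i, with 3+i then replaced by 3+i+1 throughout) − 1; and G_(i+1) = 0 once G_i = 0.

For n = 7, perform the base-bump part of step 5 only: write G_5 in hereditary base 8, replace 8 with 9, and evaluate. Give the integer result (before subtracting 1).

G_0=7  [base 3] 2·3 + 1  →[3↦4]→  2·4 + 1 = 9  −1 ⇒ G_1=8
G_1=8  [base 4] 2·4  →[4↦5]→  2·5 = 10  −1 ⇒ G_2=9
G_2=9  [base 5] 5 + 4  →[5↦6]→  6 + 4 = 10  −1 ⇒ G_3=9
G_3=9  [base 6] 6 + 3  →[6↦7]→  7 + 3 = 10  −1 ⇒ G_4=9
G_4=9  [base 7] 7 + 2  →[7↦8]→  8 + 2 = 10  −1 ⇒ G_5=9
G_5=9  [base 8] 8 + 1  →[8↦9]→  9 + 1 = 10  −1 ⇒ G_6=9

10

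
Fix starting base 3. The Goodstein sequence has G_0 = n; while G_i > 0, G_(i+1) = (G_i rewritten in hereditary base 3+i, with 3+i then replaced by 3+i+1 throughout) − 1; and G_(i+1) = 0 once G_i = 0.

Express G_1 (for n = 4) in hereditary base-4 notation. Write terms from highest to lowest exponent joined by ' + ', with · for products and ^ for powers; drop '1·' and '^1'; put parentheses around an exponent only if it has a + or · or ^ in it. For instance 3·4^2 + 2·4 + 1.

G_0 = 4. HB_3(4) = 3 + 1. Bump = 5. G_1 = 4.
G_1 = 4. HB_4(4) = 4. Bump = 5. G_2 = 4.

4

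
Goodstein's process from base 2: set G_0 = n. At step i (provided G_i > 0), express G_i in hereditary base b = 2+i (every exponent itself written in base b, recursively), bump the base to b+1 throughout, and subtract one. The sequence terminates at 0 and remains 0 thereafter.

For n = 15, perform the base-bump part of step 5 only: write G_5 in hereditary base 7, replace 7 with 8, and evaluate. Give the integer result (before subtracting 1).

15 —HB2→ 2^(2 + 1) + 2^2 + 2 + 1 —bump→ 3^(3 + 1) + 3^3 + 3 + 1 = 112 —(−1)→ 111
111 —HB3→ 3^(3 + 1) + 3^3 + 3 —bump→ 4^(4 + 1) + 4^4 + 4 = 1284 —(−1)→ 1283
1283 —HB4→ 4^(4 + 1) + 4^4 + 3 —bump→ 5^(5 + 1) + 5^5 + 3 = 18753 —(−1)→ 18752
18752 —HB5→ 5^(5 + 1) + 5^5 + 2 —bump→ 6^(6 + 1) + 6^6 + 2 = 326594 —(−1)→ 326593
326593 —HB6→ 6^(6 + 1) + 6^6 + 1 —bump→ 7^(7 + 1) + 7^7 + 1 = 6588345 —(−1)→ 6588344
6588344 —HB7→ 7^(7 + 1) + 7^7 —bump→ 8^(8 + 1) + 8^8 = 150994944 —(−1)→ 150994943

150994944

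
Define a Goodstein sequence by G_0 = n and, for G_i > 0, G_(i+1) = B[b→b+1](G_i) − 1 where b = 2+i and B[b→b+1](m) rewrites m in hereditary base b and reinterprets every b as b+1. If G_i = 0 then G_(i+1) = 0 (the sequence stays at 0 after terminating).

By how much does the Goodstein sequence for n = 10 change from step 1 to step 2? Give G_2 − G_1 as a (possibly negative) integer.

942

(0) 10|_2 = 2^(2 + 1) + 2 ↦ 3^(3 + 1) + 3|_3 = 84 ⇒ 83
(1) 83|_3 = 3^(3 + 1) + 2 ↦ 4^(4 + 1) + 2|_4 = 1026 ⇒ 1025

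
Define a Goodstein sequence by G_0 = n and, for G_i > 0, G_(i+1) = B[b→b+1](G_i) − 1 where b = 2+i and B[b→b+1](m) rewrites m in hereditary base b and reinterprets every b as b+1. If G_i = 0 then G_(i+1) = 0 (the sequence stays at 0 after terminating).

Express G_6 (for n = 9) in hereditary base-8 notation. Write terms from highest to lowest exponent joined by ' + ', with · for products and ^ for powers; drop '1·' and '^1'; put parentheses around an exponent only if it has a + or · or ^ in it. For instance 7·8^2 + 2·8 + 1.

(0) 9|_2 = 2^(2 + 1) + 1 ↦ 3^(3 + 1) + 1|_3 = 82 ⇒ 81
(1) 81|_3 = 3^(3 + 1) ↦ 4^(4 + 1)|_4 = 1024 ⇒ 1023
(2) 1023|_4 = 3·4^4 + 3·4^3 + 3·4^2 + 3·4 + 3 ↦ 3·5^5 + 3·5^3 + 3·5^2 + 3·5 + 3|_5 = 9843 ⇒ 9842
(3) 9842|_5 = 3·5^5 + 3·5^3 + 3·5^2 + 3·5 + 2 ↦ 3·6^6 + 3·6^3 + 3·6^2 + 3·6 + 2|_6 = 140744 ⇒ 140743
(4) 140743|_6 = 3·6^6 + 3·6^3 + 3·6^2 + 3·6 + 1 ↦ 3·7^7 + 3·7^3 + 3·7^2 + 3·7 + 1|_7 = 2471827 ⇒ 2471826
(5) 2471826|_7 = 3·7^7 + 3·7^3 + 3·7^2 + 3·7 ↦ 3·8^8 + 3·8^3 + 3·8^2 + 3·8|_8 = 50333400 ⇒ 50333399
(6) 50333399|_8 = 3·8^8 + 3·8^3 + 3·8^2 + 2·8 + 7 ↦ 3·9^9 + 3·9^3 + 3·9^2 + 2·9 + 7|_9 = 1162263922 ⇒ 1162263921

3·8^8 + 3·8^3 + 3·8^2 + 2·8 + 7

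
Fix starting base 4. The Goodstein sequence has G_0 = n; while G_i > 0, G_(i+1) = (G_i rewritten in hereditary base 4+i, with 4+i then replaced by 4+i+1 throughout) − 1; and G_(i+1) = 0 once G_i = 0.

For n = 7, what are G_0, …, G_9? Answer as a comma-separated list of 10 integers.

G_0 = 7. HB_4(7) = 4 + 3. Bump = 8. G_1 = 7.
G_1 = 7. HB_5(7) = 5 + 2. Bump = 8. G_2 = 7.
G_2 = 7. HB_6(7) = 6 + 1. Bump = 8. G_3 = 7.
G_3 = 7. HB_7(7) = 7. Bump = 8. G_4 = 7.
G_4 = 7. HB_8(7) = 7. Bump = 7. G_5 = 6.
G_5 = 6. HB_9(6) = 6. Bump = 6. G_6 = 5.
G_6 = 5. HB_10(5) = 5. Bump = 5. G_7 = 4.
G_7 = 4. HB_11(4) = 4. Bump = 4. G_8 = 3.
G_8 = 3. HB_12(3) = 3. Bump = 3. G_9 = 2.

7, 7, 7, 7, 7, 6, 5, 4, 3, 2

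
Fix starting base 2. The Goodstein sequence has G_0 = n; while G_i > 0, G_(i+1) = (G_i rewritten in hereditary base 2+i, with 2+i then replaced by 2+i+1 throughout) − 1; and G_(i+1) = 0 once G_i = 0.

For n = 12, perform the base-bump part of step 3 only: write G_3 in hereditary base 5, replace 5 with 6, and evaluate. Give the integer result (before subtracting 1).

step 0: 12 = 2^(2 + 1) + 2^2; sub 3 for 2: 3^(3 + 1) + 3^3; = 108; G_1 = 108−1 = 107
step 1: 107 = 3^(3 + 1) + 2·3^2 + 2·3 + 2; sub 4 for 3: 4^(4 + 1) + 2·4^2 + 2·4 + 2; = 1066; G_2 = 1066−1 = 1065
step 2: 1065 = 4^(4 + 1) + 2·4^2 + 2·4 + 1; sub 5 for 4: 5^(5 + 1) + 2·5^2 + 2·5 + 1; = 15686; G_3 = 15686−1 = 15685
step 3: 15685 = 5^(5 + 1) + 2·5^2 + 2·5; sub 6 for 5: 6^(6 + 1) + 2·6^2 + 2·6; = 280020; G_4 = 280020−1 = 280019

280020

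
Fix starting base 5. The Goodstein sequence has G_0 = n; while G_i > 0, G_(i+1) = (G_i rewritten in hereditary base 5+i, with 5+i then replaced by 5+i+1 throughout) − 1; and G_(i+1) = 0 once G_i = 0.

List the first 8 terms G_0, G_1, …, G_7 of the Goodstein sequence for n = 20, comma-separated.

20, 23, 25, 27, 29, 31, 33, 35

G_0 = 20. HB_5(20) = 4·5. Bump = 24. G_1 = 23.
G_1 = 23. HB_6(23) = 3·6 + 5. Bump = 26. G_2 = 25.
G_2 = 25. HB_7(25) = 3·7 + 4. Bump = 28. G_3 = 27.
G_3 = 27. HB_8(27) = 3·8 + 3. Bump = 30. G_4 = 29.
G_4 = 29. HB_9(29) = 3·9 + 2. Bump = 32. G_5 = 31.
G_5 = 31. HB_10(31) = 3·10 + 1. Bump = 34. G_6 = 33.
G_6 = 33. HB_11(33) = 3·11. Bump = 36. G_7 = 35.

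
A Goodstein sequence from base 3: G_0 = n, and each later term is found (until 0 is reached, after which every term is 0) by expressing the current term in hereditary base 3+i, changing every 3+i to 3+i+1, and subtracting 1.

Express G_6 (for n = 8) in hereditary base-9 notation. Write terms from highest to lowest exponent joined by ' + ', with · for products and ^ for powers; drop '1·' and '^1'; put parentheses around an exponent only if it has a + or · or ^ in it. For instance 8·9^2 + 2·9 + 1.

9 + 2

i=0: 8 = 2·3 + 2 (b=3); 3→4: 2·4 + 2 = 10; 10−1 = 9
i=1: 9 = 2·4 + 1 (b=4); 4→5: 2·5 + 1 = 11; 11−1 = 10
i=2: 10 = 2·5 (b=5); 5→6: 2·6 = 12; 12−1 = 11
i=3: 11 = 6 + 5 (b=6); 6→7: 7 + 5 = 12; 12−1 = 11
i=4: 11 = 7 + 4 (b=7); 7→8: 8 + 4 = 12; 12−1 = 11
i=5: 11 = 8 + 3 (b=8); 8→9: 9 + 3 = 12; 12−1 = 11
i=6: 11 = 9 + 2 (b=9); 9→10: 10 + 2 = 12; 12−1 = 11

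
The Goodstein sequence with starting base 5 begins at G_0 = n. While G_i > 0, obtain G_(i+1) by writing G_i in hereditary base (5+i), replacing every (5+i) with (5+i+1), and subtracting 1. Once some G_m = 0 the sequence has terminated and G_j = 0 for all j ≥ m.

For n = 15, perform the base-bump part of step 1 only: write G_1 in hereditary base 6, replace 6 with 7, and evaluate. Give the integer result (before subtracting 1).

[0] 15 ≡ 3·5 (base 5). Lift 6: 18. −1: 17.
[1] 17 ≡ 2·6 + 5 (base 6). Lift 7: 19. −1: 18.

19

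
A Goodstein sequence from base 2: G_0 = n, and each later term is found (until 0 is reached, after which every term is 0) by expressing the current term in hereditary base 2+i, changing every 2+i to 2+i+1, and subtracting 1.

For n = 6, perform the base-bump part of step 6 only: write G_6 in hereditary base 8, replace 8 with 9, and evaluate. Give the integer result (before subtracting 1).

332148

G_0=6  [base 2] 2^2 + 2  →[2↦3]→  3^3 + 3 = 30  −1 ⇒ G_1=29
G_1=29  [base 3] 3^3 + 2  →[3↦4]→  4^4 + 2 = 258  −1 ⇒ G_2=257
G_2=257  [base 4] 4^4 + 1  →[4↦5]→  5^5 + 1 = 3126  −1 ⇒ G_3=3125
G_3=3125  [base 5] 5^5  →[5↦6]→  6^6 = 46656  −1 ⇒ G_4=46655
G_4=46655  [base 6] 5·6^5 + 5·6^4 + 5·6^3 + 5·6^2 + 5·6 + 5  →[6↦7]→  5·7^5 + 5·7^4 + 5·7^3 + 5·7^2 + 5·7 + 5 = 98040  −1 ⇒ G_5=98039
G_5=98039  [base 7] 5·7^5 + 5·7^4 + 5·7^3 + 5·7^2 + 5·7 + 4  →[7↦8]→  5·8^5 + 5·8^4 + 5·8^3 + 5·8^2 + 5·8 + 4 = 187244  −1 ⇒ G_6=187243
G_6=187243  [base 8] 5·8^5 + 5·8^4 + 5·8^3 + 5·8^2 + 5·8 + 3  →[8↦9]→  5·9^5 + 5·9^4 + 5·9^3 + 5·9^2 + 5·9 + 3 = 332148  −1 ⇒ G_7=332147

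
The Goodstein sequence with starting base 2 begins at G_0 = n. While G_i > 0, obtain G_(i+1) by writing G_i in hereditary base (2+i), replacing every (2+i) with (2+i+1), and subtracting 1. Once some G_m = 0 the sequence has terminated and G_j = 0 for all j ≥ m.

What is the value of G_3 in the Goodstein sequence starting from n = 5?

467

[0] 5 ≡ 2^2 + 1 (base 2). Lift 3: 28. −1: 27.
[1] 27 ≡ 3^3 (base 3). Lift 4: 256. −1: 255.
[2] 255 ≡ 3·4^3 + 3·4^2 + 3·4 + 3 (base 4). Lift 5: 468. −1: 467.
[3] 467 ≡ 3·5^3 + 3·5^2 + 3·5 + 2 (base 5). Lift 6: 776. −1: 775.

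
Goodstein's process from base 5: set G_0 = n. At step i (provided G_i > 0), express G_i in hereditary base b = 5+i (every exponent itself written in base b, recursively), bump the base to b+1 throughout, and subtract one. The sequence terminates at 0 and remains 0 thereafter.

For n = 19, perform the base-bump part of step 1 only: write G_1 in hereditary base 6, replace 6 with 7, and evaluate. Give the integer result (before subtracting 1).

24

i=0: 19 = 3·5 + 4 (b=5); 5→6: 3·6 + 4 = 22; 22−1 = 21
i=1: 21 = 3·6 + 3 (b=6); 6→7: 3·7 + 3 = 24; 24−1 = 23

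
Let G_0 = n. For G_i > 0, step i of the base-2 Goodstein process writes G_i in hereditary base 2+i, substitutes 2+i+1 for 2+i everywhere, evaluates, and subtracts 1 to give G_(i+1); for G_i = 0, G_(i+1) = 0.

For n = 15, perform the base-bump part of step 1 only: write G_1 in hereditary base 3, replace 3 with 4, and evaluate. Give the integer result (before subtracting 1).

step 0: 15 = 2^(2 + 1) + 2^2 + 2 + 1; sub 3 for 2: 3^(3 + 1) + 3^3 + 3 + 1; = 112; G_1 = 112−1 = 111
step 1: 111 = 3^(3 + 1) + 3^3 + 3; sub 4 for 3: 4^(4 + 1) + 4^4 + 4; = 1284; G_2 = 1284−1 = 1283

1284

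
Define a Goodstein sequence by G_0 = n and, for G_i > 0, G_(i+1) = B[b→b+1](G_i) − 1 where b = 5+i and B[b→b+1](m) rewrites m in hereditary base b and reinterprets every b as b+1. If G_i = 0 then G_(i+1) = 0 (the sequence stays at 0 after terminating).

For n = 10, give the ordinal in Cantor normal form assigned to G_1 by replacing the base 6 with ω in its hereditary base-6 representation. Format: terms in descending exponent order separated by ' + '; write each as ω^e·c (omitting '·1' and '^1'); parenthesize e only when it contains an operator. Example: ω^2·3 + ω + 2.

(0) 10|_5 = 2·5 ↦ 2·6|_6 = 12 ⇒ 11
(1) 11|_6 = 6 + 5 ↦ 7 + 5|_7 = 12 ⇒ 11

ω + 5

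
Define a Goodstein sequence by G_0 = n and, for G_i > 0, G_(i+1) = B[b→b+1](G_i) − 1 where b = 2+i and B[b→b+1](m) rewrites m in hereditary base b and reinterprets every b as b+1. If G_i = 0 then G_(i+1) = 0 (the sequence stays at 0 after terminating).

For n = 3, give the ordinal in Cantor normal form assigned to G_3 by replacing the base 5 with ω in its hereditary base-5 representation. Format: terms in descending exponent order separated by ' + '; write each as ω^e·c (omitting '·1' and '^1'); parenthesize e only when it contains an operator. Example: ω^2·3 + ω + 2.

G_0=3  [base 2] 2 + 1  →[2↦3]→  3 + 1 = 4  −1 ⇒ G_1=3
G_1=3  [base 3] 3  →[3↦4]→  4 = 4  −1 ⇒ G_2=3
G_2=3  [base 4] 3  →[4↦5]→  3 = 3  −1 ⇒ G_3=2
G_3=2  [base 5] 2  →[5↦6]→  2 = 2  −1 ⇒ G_4=1

2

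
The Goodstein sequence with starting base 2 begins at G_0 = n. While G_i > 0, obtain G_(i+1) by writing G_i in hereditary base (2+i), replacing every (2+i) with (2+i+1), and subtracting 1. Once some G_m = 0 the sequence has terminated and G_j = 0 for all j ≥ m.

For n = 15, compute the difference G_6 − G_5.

15 —HB2→ 2^(2 + 1) + 2^2 + 2 + 1 —bump→ 3^(3 + 1) + 3^3 + 3 + 1 = 112 —(−1)→ 111
111 —HB3→ 3^(3 + 1) + 3^3 + 3 —bump→ 4^(4 + 1) + 4^4 + 4 = 1284 —(−1)→ 1283
1283 —HB4→ 4^(4 + 1) + 4^4 + 3 —bump→ 5^(5 + 1) + 5^5 + 3 = 18753 —(−1)→ 18752
18752 —HB5→ 5^(5 + 1) + 5^5 + 2 —bump→ 6^(6 + 1) + 6^6 + 2 = 326594 —(−1)→ 326593
326593 —HB6→ 6^(6 + 1) + 6^6 + 1 —bump→ 7^(7 + 1) + 7^7 + 1 = 6588345 —(−1)→ 6588344
6588344 —HB7→ 7^(7 + 1) + 7^7 —bump→ 8^(8 + 1) + 8^8 = 150994944 —(−1)→ 150994943

144406599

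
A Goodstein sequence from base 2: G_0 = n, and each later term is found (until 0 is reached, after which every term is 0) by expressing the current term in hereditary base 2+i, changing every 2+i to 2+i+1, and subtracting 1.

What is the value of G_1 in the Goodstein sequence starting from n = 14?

base 2: 14 = 2^(2 + 1) + 2^2 + 2; at 3: 3^(3 + 1) + 3^3 + 3 = 111; next = 110
base 3: 110 = 3^(3 + 1) + 3^3 + 2; at 4: 4^(4 + 1) + 4^4 + 2 = 1282; next = 1281

110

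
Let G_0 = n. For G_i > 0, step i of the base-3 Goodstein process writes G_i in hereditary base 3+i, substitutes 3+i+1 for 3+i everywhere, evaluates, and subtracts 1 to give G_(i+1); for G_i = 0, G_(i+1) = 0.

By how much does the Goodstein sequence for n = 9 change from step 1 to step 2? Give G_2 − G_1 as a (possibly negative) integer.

i=0: 9 = 3^2 (b=3); 3→4: 4^2 = 16; 16−1 = 15
i=1: 15 = 3·4 + 3 (b=4); 4→5: 3·5 + 3 = 18; 18−1 = 17

2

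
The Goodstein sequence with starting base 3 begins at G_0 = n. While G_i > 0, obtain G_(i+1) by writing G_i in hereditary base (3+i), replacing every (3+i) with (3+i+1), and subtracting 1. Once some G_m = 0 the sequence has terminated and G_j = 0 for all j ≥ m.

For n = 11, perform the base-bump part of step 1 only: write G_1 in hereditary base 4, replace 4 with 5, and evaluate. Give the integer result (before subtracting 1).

G_0 = 11. HB_3(11) = 3^2 + 2. Bump = 18. G_1 = 17.
G_1 = 17. HB_4(17) = 4^2 + 1. Bump = 26. G_2 = 25.

26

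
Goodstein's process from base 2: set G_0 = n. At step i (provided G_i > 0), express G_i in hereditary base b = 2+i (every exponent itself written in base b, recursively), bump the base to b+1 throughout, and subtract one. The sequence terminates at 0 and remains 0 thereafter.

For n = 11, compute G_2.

1027

11 —HB2→ 2^(2 + 1) + 2 + 1 —bump→ 3^(3 + 1) + 3 + 1 = 85 —(−1)→ 84
84 —HB3→ 3^(3 + 1) + 3 —bump→ 4^(4 + 1) + 4 = 1028 —(−1)→ 1027
1027 —HB4→ 4^(4 + 1) + 3 —bump→ 5^(5 + 1) + 3 = 15628 —(−1)→ 15627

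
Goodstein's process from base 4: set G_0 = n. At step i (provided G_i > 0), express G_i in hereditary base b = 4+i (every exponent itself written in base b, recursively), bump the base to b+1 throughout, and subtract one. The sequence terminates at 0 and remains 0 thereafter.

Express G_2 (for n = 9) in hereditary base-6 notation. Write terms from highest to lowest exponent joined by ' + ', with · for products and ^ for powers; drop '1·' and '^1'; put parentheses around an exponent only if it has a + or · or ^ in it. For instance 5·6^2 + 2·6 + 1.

6 + 5

9 —HB4→ 2·4 + 1 —bump→ 2·5 + 1 = 11 —(−1)→ 10
10 —HB5→ 2·5 —bump→ 2·6 = 12 —(−1)→ 11
11 —HB6→ 6 + 5 —bump→ 7 + 5 = 12 —(−1)→ 11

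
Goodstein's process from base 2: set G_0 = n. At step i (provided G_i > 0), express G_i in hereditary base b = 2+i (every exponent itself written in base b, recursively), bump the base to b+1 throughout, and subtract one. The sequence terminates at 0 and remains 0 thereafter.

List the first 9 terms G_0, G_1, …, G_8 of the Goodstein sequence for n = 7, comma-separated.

(0) 7|_2 = 2^2 + 2 + 1 ↦ 3^3 + 3 + 1|_3 = 31 ⇒ 30
(1) 30|_3 = 3^3 + 3 ↦ 4^4 + 4|_4 = 260 ⇒ 259
(2) 259|_4 = 4^4 + 3 ↦ 5^5 + 3|_5 = 3128 ⇒ 3127
(3) 3127|_5 = 5^5 + 2 ↦ 6^6 + 2|_6 = 46658 ⇒ 46657
(4) 46657|_6 = 6^6 + 1 ↦ 7^7 + 1|_7 = 823544 ⇒ 823543
(5) 823543|_7 = 7^7 ↦ 8^8|_8 = 16777216 ⇒ 16777215
(6) 16777215|_8 = 7·8^7 + 7·8^6 + 7·8^5 + 7·8^4 + 7·8^3 + 7·8^2 + 7·8 + 7 ↦ 7·9^7 + 7·9^6 + 7·9^5 + 7·9^4 + 7·9^3 + 7·9^2 + 7·9 + 7|_9 = 37665880 ⇒ 37665879
(7) 37665879|_9 = 7·9^7 + 7·9^6 + 7·9^5 + 7·9^4 + 7·9^3 + 7·9^2 + 7·9 + 6 ↦ 7·10^7 + 7·10^6 + 7·10^5 + 7·10^4 + 7·10^3 + 7·10^2 + 7·10 + 6|_10 = 77777776 ⇒ 77777775

7, 30, 259, 3127, 46657, 823543, 16777215, 37665879, 77777775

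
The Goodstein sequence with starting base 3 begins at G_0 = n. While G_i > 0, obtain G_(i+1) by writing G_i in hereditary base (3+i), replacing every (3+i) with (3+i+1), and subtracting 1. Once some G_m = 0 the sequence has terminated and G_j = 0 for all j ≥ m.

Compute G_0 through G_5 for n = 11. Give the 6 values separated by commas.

G_0=11  [base 3] 3^2 + 2  →[3↦4]→  4^2 + 2 = 18  −1 ⇒ G_1=17
G_1=17  [base 4] 4^2 + 1  →[4↦5]→  5^2 + 1 = 26  −1 ⇒ G_2=25
G_2=25  [base 5] 5^2  →[5↦6]→  6^2 = 36  −1 ⇒ G_3=35
G_3=35  [base 6] 5·6 + 5  →[6↦7]→  5·7 + 5 = 40  −1 ⇒ G_4=39
G_4=39  [base 7] 5·7 + 4  →[7↦8]→  5·8 + 4 = 44  −1 ⇒ G_5=43

11, 17, 25, 35, 39, 43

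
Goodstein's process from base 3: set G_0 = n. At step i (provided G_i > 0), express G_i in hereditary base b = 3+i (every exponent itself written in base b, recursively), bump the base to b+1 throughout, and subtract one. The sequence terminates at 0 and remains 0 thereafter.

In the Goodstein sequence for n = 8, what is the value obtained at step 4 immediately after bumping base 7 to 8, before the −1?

i=0: 8 = 2·3 + 2 (b=3); 3→4: 2·4 + 2 = 10; 10−1 = 9
i=1: 9 = 2·4 + 1 (b=4); 4→5: 2·5 + 1 = 11; 11−1 = 10
i=2: 10 = 2·5 (b=5); 5→6: 2·6 = 12; 12−1 = 11
i=3: 11 = 6 + 5 (b=6); 6→7: 7 + 5 = 12; 12−1 = 11

12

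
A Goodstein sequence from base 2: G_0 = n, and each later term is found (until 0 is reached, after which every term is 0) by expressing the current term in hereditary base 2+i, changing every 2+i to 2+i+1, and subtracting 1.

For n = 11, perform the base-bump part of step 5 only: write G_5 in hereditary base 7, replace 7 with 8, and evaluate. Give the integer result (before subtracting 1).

G_0=11  [base 2] 2^(2 + 1) + 2 + 1  →[2↦3]→  3^(3 + 1) + 3 + 1 = 85  −1 ⇒ G_1=84
G_1=84  [base 3] 3^(3 + 1) + 3  →[3↦4]→  4^(4 + 1) + 4 = 1028  −1 ⇒ G_2=1027
G_2=1027  [base 4] 4^(4 + 1) + 3  →[4↦5]→  5^(5 + 1) + 3 = 15628  −1 ⇒ G_3=15627
G_3=15627  [base 5] 5^(5 + 1) + 2  →[5↦6]→  6^(6 + 1) + 2 = 279938  −1 ⇒ G_4=279937
G_4=279937  [base 6] 6^(6 + 1) + 1  →[6↦7]→  7^(7 + 1) + 1 = 5764802  −1 ⇒ G_5=5764801
G_5=5764801  [base 7] 7^(7 + 1)  →[7↦8]→  8^(8 + 1) = 134217728  −1 ⇒ G_6=134217727

134217728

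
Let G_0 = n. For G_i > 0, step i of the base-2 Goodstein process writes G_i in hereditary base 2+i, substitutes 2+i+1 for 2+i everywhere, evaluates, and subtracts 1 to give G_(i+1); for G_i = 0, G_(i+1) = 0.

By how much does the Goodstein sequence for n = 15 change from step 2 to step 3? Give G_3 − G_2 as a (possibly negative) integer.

17469

step 0: 15 = 2^(2 + 1) + 2^2 + 2 + 1; sub 3 for 2: 3^(3 + 1) + 3^3 + 3 + 1; = 112; G_1 = 112−1 = 111
step 1: 111 = 3^(3 + 1) + 3^3 + 3; sub 4 for 3: 4^(4 + 1) + 4^4 + 4; = 1284; G_2 = 1284−1 = 1283
step 2: 1283 = 4^(4 + 1) + 4^4 + 3; sub 5 for 4: 5^(5 + 1) + 5^5 + 3; = 18753; G_3 = 18753−1 = 18752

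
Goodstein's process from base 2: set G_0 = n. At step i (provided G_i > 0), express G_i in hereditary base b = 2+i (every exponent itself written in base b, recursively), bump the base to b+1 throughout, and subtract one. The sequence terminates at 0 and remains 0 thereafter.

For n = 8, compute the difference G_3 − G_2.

step 0: 8 = 2^(2 + 1); sub 3 for 2: 3^(3 + 1); = 81; G_1 = 81−1 = 80
step 1: 80 = 2·3^3 + 2·3^2 + 2·3 + 2; sub 4 for 3: 2·4^4 + 2·4^2 + 2·4 + 2; = 554; G_2 = 554−1 = 553
step 2: 553 = 2·4^4 + 2·4^2 + 2·4 + 1; sub 5 for 4: 2·5^5 + 2·5^2 + 2·5 + 1; = 6311; G_3 = 6311−1 = 6310

5757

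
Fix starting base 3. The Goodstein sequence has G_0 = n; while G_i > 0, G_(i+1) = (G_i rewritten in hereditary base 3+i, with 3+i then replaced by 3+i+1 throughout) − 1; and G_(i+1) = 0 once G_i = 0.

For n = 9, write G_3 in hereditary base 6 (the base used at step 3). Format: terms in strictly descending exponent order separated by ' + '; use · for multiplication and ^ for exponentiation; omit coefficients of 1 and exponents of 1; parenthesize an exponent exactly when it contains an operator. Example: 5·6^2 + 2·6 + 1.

3·6 + 1

i=0: 9 = 3^2 (b=3); 3→4: 4^2 = 16; 16−1 = 15
i=1: 15 = 3·4 + 3 (b=4); 4→5: 3·5 + 3 = 18; 18−1 = 17
i=2: 17 = 3·5 + 2 (b=5); 5→6: 3·6 + 2 = 20; 20−1 = 19
i=3: 19 = 3·6 + 1 (b=6); 6→7: 3·7 + 1 = 22; 22−1 = 21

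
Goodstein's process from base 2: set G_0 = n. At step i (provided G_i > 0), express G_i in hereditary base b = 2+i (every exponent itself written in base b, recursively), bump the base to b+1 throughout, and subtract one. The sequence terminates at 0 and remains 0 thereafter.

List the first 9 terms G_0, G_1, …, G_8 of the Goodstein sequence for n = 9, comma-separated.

9, 81, 1023, 9842, 140743, 2471826, 50333399, 1162263921, 30000003325

9 —HB2→ 2^(2 + 1) + 1 —bump→ 3^(3 + 1) + 1 = 82 —(−1)→ 81
81 —HB3→ 3^(3 + 1) —bump→ 4^(4 + 1) = 1024 —(−1)→ 1023
1023 —HB4→ 3·4^4 + 3·4^3 + 3·4^2 + 3·4 + 3 —bump→ 3·5^5 + 3·5^3 + 3·5^2 + 3·5 + 3 = 9843 —(−1)→ 9842
9842 —HB5→ 3·5^5 + 3·5^3 + 3·5^2 + 3·5 + 2 —bump→ 3·6^6 + 3·6^3 + 3·6^2 + 3·6 + 2 = 140744 —(−1)→ 140743
140743 —HB6→ 3·6^6 + 3·6^3 + 3·6^2 + 3·6 + 1 —bump→ 3·7^7 + 3·7^3 + 3·7^2 + 3·7 + 1 = 2471827 —(−1)→ 2471826
2471826 —HB7→ 3·7^7 + 3·7^3 + 3·7^2 + 3·7 —bump→ 3·8^8 + 3·8^3 + 3·8^2 + 3·8 = 50333400 —(−1)→ 50333399
50333399 —HB8→ 3·8^8 + 3·8^3 + 3·8^2 + 2·8 + 7 —bump→ 3·9^9 + 3·9^3 + 3·9^2 + 2·9 + 7 = 1162263922 —(−1)→ 1162263921
1162263921 —HB9→ 3·9^9 + 3·9^3 + 3·9^2 + 2·9 + 6 —bump→ 3·10^10 + 3·10^3 + 3·10^2 + 2·10 + 6 = 30000003326 —(−1)→ 30000003325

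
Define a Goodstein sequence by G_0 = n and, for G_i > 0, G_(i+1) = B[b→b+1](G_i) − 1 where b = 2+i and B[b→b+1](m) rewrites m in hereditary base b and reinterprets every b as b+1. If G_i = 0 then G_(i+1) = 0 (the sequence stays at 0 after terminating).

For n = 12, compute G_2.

1065

(0) 12|_2 = 2^(2 + 1) + 2^2 ↦ 3^(3 + 1) + 3^3|_3 = 108 ⇒ 107
(1) 107|_3 = 3^(3 + 1) + 2·3^2 + 2·3 + 2 ↦ 4^(4 + 1) + 2·4^2 + 2·4 + 2|_4 = 1066 ⇒ 1065
(2) 1065|_4 = 4^(4 + 1) + 2·4^2 + 2·4 + 1 ↦ 5^(5 + 1) + 2·5^2 + 2·5 + 1|_5 = 15686 ⇒ 15685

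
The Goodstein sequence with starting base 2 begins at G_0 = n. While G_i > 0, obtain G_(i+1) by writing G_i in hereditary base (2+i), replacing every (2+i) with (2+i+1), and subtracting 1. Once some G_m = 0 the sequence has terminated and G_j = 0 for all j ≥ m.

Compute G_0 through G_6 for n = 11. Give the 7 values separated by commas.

G_0 = 11. HB_2(11) = 2^(2 + 1) + 2 + 1. Bump = 85. G_1 = 84.
G_1 = 84. HB_3(84) = 3^(3 + 1) + 3. Bump = 1028. G_2 = 1027.
G_2 = 1027. HB_4(1027) = 4^(4 + 1) + 3. Bump = 15628. G_3 = 15627.
G_3 = 15627. HB_5(15627) = 5^(5 + 1) + 2. Bump = 279938. G_4 = 279937.
G_4 = 279937. HB_6(279937) = 6^(6 + 1) + 1. Bump = 5764802. G_5 = 5764801.
G_5 = 5764801. HB_7(5764801) = 7^(7 + 1). Bump = 134217728. G_6 = 134217727.

11, 84, 1027, 15627, 279937, 5764801, 134217727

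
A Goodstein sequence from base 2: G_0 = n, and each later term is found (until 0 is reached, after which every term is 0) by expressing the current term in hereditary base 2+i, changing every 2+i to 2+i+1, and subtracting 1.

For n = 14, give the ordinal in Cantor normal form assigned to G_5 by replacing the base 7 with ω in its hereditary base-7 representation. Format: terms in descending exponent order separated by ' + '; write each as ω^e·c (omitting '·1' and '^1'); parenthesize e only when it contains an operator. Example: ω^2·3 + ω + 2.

step 0: 14 = 2^(2 + 1) + 2^2 + 2; sub 3 for 2: 3^(3 + 1) + 3^3 + 3; = 111; G_1 = 111−1 = 110
step 1: 110 = 3^(3 + 1) + 3^3 + 2; sub 4 for 3: 4^(4 + 1) + 4^4 + 2; = 1282; G_2 = 1282−1 = 1281
step 2: 1281 = 4^(4 + 1) + 4^4 + 1; sub 5 for 4: 5^(5 + 1) + 5^5 + 1; = 18751; G_3 = 18751−1 = 18750
step 3: 18750 = 5^(5 + 1) + 5^5; sub 6 for 5: 6^(6 + 1) + 6^6; = 326592; G_4 = 326592−1 = 326591
step 4: 326591 = 6^(6 + 1) + 5·6^5 + 5·6^4 + 5·6^3 + 5·6^2 + 5·6 + 5; sub 7 for 6: 7^(7 + 1) + 5·7^5 + 5·7^4 + 5·7^3 + 5·7^2 + 5·7 + 5; = 5862841; G_5 = 5862841−1 = 5862840
step 5: 5862840 = 7^(7 + 1) + 5·7^5 + 5·7^4 + 5·7^3 + 5·7^2 + 5·7 + 4; sub 8 for 7: 8^(8 + 1) + 5·8^5 + 5·8^4 + 5·8^3 + 5·8^2 + 5·8 + 4; = 134404972; G_6 = 134404972−1 = 134404971

ω^(ω + 1) + ω^5·5 + ω^4·5 + ω^3·5 + ω^2·5 + ω·5 + 4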